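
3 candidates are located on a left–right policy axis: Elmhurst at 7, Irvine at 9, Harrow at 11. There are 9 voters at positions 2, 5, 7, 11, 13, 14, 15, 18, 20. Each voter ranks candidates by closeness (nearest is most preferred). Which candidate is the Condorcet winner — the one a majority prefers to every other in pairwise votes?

Harrow

With single-peaked preferences on a line, the Condorcet winner is the candidate closest to the median voter.
The median voter (position 13) is closest to Harrow at 11.
Check: Harrow vs Irvine — voters closer to Harrow: 6 of 9.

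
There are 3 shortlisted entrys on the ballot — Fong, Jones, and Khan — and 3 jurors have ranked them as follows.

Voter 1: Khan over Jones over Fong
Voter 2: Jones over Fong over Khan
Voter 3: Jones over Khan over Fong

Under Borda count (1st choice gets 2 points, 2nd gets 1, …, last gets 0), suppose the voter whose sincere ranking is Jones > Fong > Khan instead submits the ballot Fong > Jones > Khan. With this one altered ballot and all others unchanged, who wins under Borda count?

Borda totals with the altered ballot: Fong 2, Jones 4, Khan 3.
The winner is unchanged: still Jones.

Jones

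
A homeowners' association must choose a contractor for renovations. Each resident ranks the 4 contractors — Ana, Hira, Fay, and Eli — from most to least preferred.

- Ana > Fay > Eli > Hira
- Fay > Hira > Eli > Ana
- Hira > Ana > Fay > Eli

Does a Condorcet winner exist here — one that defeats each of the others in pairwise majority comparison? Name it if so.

No Condorcet winner

Head-to-head results (3 voters total):
Ana vs Hira: Hira wins 2–1.
Ana vs Fay: Ana wins 2–1.
Ana vs Eli: Ana wins 2–1.
Hira vs Fay: Fay wins 2–1.
Hira vs Eli: Hira wins 2–1.
Fay vs Eli: Fay wins 3–0.
No candidate beats all others: Ana beats Fay beats Hira beats Ana, a majority cycle.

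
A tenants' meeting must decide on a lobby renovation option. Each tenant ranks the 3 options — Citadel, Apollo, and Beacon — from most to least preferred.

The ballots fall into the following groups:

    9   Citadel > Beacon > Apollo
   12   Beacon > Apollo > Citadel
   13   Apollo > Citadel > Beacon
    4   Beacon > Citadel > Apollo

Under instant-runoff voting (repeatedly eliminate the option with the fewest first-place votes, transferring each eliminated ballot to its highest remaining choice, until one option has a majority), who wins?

Beacon

Round 1: Beacon 16, Apollo 13, Citadel 9. Citadel has the fewest and is eliminated.
Round 2: Beacon 25, Apollo 13. Beacon has a majority.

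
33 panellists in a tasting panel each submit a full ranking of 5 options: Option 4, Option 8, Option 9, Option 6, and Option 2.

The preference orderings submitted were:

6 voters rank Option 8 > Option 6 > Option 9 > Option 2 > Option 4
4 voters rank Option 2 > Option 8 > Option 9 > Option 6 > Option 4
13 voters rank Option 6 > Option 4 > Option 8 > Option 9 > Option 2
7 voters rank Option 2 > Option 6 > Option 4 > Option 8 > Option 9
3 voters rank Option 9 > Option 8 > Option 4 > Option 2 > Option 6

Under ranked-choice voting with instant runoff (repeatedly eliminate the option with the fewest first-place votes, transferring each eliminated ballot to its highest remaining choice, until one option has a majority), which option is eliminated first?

Option 4

Round 1: Option 6 13, Option 2 11, Option 8 6, Option 9 3, Option 4 0. Option 4 has the fewest and is eliminated.
Round 2: Option 6 13, Option 2 11, Option 8 6, Option 9 3. Option 9 has the fewest and is eliminated.
Round 3: Option 6 13, Option 2 11, Option 8 9. Option 8 has the fewest and is eliminated.
Round 4: Option 6 19, Option 2 14. Option 6 has a majority.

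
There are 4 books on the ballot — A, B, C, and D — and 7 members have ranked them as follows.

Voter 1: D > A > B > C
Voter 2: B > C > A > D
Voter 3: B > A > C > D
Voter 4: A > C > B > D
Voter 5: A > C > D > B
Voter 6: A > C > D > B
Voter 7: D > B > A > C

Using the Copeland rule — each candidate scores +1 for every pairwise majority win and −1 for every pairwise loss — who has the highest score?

A

Pairwise results:
  A vs B: A wins 4–3.
  A vs C: A wins 6–1.
  A vs D: A wins 5–2.
  B vs C: B wins 4–3.
  B vs D: D wins 4–3.
  C vs D: C wins 5–2.
Copeland scores (wins − losses):
  A: 3 − 0 = 3
  B: 1 − 2 = -1
  C: 1 − 2 = -1
  D: 1 − 2 = -1
A has the best Copeland score.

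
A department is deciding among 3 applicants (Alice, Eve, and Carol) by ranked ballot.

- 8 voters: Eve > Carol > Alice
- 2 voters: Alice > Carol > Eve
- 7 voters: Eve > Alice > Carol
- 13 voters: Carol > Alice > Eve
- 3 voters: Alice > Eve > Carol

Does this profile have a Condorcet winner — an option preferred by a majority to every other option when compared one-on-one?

No

Head-to-head results (33 voters total):
Alice vs Eve: Alice wins 18–15.
Alice vs Carol: Carol wins 21–12.
Eve vs Carol: Eve wins 18–15.
No candidate beats all others: Alice beats Eve beats Carol beats Alice, a majority cycle.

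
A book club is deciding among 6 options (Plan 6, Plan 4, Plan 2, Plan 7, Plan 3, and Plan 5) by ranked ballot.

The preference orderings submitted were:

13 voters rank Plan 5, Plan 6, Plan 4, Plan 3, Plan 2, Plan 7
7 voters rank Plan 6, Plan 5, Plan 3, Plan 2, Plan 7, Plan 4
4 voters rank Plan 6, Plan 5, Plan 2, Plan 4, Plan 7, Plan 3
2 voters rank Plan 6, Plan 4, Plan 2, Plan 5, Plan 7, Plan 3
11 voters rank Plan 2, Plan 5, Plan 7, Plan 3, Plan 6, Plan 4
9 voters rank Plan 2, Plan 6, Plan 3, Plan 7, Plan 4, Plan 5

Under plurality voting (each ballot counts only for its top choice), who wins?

First-place vote totals:
  Plan 6: 13
  Plan 4: 0
  Plan 2: 20
  Plan 7: 0
  Plan 3: 0
  Plan 5: 13
Plan 2 has the most first-place votes.

Plan 2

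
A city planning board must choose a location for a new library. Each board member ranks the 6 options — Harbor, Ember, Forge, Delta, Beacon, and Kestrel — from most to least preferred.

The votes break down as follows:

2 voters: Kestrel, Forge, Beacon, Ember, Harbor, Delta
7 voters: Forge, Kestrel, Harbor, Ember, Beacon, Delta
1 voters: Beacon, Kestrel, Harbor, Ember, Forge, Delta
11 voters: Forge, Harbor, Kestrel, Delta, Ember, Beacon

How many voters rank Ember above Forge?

Ballots ranking Ember above Forge: 1.
Ballots ranking Forge above Ember: 2+7+11 = 20.
So 1 of 21 voters prefer Ember to Forge.

1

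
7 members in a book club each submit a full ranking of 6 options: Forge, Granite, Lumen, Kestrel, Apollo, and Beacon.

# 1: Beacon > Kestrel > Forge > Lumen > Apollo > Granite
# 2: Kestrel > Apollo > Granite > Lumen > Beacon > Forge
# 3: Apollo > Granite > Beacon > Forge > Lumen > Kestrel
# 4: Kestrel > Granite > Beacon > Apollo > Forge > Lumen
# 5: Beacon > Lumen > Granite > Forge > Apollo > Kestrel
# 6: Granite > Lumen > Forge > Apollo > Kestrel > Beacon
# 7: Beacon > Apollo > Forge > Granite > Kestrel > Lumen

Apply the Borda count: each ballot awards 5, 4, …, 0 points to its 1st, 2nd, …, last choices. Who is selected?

Borda scores:
  Forge: 3 + 0 + 2 + 1 + 2 + 3 + 3 = 14
  Granite: 0 + 3 + 4 + 4 + 3 + 5 + 2 = 21
  Lumen: 2 + 2 + 1 + 0 + 4 + 4 + 0 = 13
  Kestrel: 4 + 5 + 0 + 5 + 0 + 1 + 1 = 16
  Apollo: 1 + 4 + 5 + 2 + 1 + 2 + 4 = 19
  Beacon: 5 + 1 + 3 + 3 + 5 + 0 + 5 = 22
Beacon has the highest total.

Beacon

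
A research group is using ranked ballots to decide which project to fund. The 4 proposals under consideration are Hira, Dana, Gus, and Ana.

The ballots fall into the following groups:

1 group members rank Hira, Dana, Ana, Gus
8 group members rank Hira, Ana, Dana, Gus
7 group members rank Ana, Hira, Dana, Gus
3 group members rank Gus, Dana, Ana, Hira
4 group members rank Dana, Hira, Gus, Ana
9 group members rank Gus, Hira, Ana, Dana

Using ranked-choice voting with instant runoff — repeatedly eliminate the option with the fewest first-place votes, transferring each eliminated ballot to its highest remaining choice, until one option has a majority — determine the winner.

Round 1: Gus 12, Hira 9, Ana 7, Dana 4. Dana has the fewest and is eliminated.
Round 2: Hira 13, Gus 12, Ana 7. Ana has the fewest and is eliminated.
Round 3: Hira 20, Gus 12. Hira has a majority.

Hira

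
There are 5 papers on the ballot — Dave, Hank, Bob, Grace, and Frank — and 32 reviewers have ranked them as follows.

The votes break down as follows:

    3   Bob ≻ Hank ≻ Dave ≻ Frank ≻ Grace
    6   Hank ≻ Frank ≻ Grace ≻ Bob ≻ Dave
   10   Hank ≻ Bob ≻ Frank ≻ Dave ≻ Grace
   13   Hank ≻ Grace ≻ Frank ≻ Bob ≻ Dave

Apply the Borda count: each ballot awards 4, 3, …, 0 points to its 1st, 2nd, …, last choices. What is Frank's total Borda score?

67

Borda scores:
  Dave: 3·2 + 6·0 + 10·1 + 13·0 = 16
  Hank: 3·3 + 6·4 + 10·4 + 13·4 = 125
  Bob: 3·4 + 6·1 + 10·3 + 13·1 = 61
  Grace: 3·0 + 6·2 + 10·0 + 13·3 = 51
  Frank: 3·1 + 6·3 + 10·2 + 13·2 = 67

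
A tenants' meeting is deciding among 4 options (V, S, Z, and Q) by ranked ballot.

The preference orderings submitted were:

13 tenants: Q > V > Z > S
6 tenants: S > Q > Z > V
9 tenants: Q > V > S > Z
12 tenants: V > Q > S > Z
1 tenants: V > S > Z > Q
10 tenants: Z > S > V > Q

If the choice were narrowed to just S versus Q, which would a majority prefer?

Q

Ballots ranking S above Q: 6+1+10 = 17.
Ballots ranking Q above S: 13+9+12 = 34.
Q wins the head-to-head, 34–17.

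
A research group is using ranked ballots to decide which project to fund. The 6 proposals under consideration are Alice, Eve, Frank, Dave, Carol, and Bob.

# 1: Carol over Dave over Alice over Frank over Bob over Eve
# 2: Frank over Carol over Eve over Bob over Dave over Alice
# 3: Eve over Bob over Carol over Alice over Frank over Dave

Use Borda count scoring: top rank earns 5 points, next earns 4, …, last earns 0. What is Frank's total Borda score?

8

Borda scores:
  Alice: 3 + 0 + 2 = 5
  Eve: 0 + 3 + 5 = 8
  Frank: 2 + 5 + 1 = 8
  Dave: 4 + 1 + 0 = 5
  Carol: 5 + 4 + 3 = 12
  Bob: 1 + 2 + 4 = 7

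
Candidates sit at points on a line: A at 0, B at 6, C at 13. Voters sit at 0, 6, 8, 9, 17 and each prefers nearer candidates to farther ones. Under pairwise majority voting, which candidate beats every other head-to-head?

B

With single-peaked preferences on a line, the Condorcet winner is the candidate closest to the median voter.
The median voter (position 8) is closest to B at 6.
Check: B vs C — voters closer to B: 4 of 5.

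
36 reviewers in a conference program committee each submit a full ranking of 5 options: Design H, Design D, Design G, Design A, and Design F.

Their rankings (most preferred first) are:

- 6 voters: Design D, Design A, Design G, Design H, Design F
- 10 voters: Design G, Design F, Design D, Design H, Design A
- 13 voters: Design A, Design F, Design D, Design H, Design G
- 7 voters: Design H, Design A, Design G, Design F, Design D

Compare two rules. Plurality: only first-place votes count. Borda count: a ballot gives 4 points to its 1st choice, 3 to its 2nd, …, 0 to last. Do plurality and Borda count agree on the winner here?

Yes

Plurality first-place counts: Design H 7, Design D 6, Design G 10, Design A 13, Design F 0 → Design A.
Borda totals: Design H 57, Design D 70, Design G 66, Design A 91, Design F 76 → Design A.
The two rules agree on Design A.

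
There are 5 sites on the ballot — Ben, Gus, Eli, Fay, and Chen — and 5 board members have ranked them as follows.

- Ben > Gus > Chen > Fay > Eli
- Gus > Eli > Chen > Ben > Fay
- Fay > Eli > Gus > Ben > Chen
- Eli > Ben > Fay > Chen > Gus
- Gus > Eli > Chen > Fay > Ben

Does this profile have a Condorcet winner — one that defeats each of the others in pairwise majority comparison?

Yes

Head-to-head results (5 voters total):
Ben vs Gus: Gus wins 3–2.
Ben vs Eli: Eli wins 4–1.
Ben vs Fay: Ben wins 3–2.
Ben vs Chen: Ben wins 3–2.
Gus vs Eli: Gus wins 3–2.
Gus vs Fay: Gus wins 3–2.
Gus vs Chen: Gus wins 4–1.
Eli vs Fay: Eli wins 3–2.
Eli vs Chen: Eli wins 4–1.
Fay vs Chen: Chen wins 3–2.
Gus beats each rival — Ben (3–2), Eli (3–2), Fay (3–2), Chen (4–1) — so Gus is the Condorcet winner.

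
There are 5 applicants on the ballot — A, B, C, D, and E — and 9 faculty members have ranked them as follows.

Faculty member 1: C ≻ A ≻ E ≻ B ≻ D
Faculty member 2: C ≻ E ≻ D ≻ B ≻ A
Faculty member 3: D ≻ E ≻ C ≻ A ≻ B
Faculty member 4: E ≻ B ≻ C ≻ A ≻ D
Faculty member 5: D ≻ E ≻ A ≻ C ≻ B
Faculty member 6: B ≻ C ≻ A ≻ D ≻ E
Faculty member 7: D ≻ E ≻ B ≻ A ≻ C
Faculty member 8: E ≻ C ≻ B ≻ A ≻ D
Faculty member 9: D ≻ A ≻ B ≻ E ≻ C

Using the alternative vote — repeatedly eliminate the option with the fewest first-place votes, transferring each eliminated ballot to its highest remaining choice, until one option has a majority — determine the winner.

Round 1: D 4, C 2, E 2, B 1, A 0. A has the fewest and is eliminated.
Round 2: D 4, C 2, E 2, B 1. B has the fewest and is eliminated.
Round 3: D 4, C 3, E 2. E has the fewest and is eliminated.
Round 4: C 5, D 4. C has a majority.

C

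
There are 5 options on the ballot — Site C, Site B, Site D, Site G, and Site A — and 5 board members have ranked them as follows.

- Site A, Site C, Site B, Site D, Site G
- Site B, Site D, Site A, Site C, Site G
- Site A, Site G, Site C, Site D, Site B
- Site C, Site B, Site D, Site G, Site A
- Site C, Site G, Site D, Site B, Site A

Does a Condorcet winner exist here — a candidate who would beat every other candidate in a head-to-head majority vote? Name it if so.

Head-to-head results (5 voters total):
Site C vs Site B: Site C wins 4–1.
Site C vs Site D: Site C wins 4–1.
Site C vs Site G: Site C wins 4–1.
Site C vs Site A: Site A wins 3–2.
Site B vs Site D: Site B wins 3–2.
Site B vs Site G: Site B wins 3–2.
Site B vs Site A: Site B wins 3–2.
Site D vs Site G: Site D wins 3–2.
Site D vs Site A: Site D wins 3–2.
Site G vs Site A: Site A wins 3–2.
No candidate beats all others: Site C beats Site B beats Site A beats Site C, a majority cycle.

No Condorcet winner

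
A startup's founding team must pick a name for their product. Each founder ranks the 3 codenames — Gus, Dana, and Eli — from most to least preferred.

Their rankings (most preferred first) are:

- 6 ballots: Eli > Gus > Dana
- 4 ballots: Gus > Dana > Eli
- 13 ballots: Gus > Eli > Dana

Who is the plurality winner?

First-place vote totals:
  Gus: 17
  Dana: 0
  Eli: 6
Gus has the most first-place votes.

Gus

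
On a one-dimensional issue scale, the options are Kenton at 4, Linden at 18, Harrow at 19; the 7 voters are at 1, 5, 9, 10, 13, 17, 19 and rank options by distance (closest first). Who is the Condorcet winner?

Kenton

With single-peaked preferences on a line, the Condorcet winner is the candidate closest to the median voter.
The median voter (position 10) is closest to Kenton at 4.
Check: Kenton vs Linden — voters closer to Kenton: 4 of 7.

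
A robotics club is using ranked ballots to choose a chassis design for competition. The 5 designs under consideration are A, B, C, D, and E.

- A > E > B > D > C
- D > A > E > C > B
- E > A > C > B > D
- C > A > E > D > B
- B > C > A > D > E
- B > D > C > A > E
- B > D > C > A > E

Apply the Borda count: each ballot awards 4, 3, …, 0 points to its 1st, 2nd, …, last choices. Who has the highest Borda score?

A

Borda scores:
  A: 4 + 3 + 3 + 3 + 2 + 1 + 1 = 17
  B: 2 + 0 + 1 + 0 + 4 + 4 + 4 = 15
  C: 0 + 1 + 2 + 4 + 3 + 2 + 2 = 14
  D: 1 + 4 + 0 + 1 + 1 + 3 + 3 = 13
  E: 3 + 2 + 4 + 2 + 0 + 0 + 0 = 11
A has the highest total.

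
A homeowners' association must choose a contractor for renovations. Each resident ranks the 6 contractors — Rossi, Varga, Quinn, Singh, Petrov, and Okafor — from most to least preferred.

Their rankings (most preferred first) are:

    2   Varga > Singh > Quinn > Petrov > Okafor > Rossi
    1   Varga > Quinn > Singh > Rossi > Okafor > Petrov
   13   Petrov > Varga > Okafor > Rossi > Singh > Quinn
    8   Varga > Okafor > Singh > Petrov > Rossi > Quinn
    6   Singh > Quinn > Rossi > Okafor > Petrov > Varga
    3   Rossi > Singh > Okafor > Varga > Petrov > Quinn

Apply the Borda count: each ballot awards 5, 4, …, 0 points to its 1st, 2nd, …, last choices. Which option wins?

Varga

Borda scores:
  Rossi: 2·0 + 2 + 13·2 + 8·1 + 6·3 + 3·5 = 69
  Varga: 2·5 + 5 + 13·4 + 8·5 + 6·0 + 3·2 = 113
  Quinn: 2·3 + 4 + 13·0 + 8·0 + 6·4 + 3·0 = 34
  Singh: 2·4 + 3 + 13·1 + 8·3 + 6·5 + 3·4 = 90
  Petrov: 2·2 + 0 + 13·5 + 8·2 + 6·1 + 3·1 = 94
  Okafor: 2·1 + 1 + 13·3 + 8·4 + 6·2 + 3·3 = 95
Varga has the highest total.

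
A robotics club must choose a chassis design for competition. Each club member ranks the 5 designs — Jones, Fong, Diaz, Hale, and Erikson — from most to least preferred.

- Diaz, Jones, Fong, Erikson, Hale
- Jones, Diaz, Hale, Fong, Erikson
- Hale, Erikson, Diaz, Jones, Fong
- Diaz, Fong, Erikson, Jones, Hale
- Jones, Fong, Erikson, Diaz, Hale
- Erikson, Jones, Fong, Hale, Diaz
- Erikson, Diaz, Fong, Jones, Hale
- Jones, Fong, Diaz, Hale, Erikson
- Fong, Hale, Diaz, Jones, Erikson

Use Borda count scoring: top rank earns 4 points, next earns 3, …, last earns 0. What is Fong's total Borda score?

Borda scores:
  Jones: 3 + 4 + 1 + 1 + 4 + 3 + 1 + 4 + 1 = 22
  Fong: 2 + 1 + 0 + 3 + 3 + 2 + 2 + 3 + 4 = 20
  Diaz: 4 + 3 + 2 + 4 + 1 + 0 + 3 + 2 + 2 = 21
  Hale: 0 + 2 + 4 + 0 + 0 + 1 + 0 + 1 + 3 = 11
  Erikson: 1 + 0 + 3 + 2 + 2 + 4 + 4 + 0 + 0 = 16

20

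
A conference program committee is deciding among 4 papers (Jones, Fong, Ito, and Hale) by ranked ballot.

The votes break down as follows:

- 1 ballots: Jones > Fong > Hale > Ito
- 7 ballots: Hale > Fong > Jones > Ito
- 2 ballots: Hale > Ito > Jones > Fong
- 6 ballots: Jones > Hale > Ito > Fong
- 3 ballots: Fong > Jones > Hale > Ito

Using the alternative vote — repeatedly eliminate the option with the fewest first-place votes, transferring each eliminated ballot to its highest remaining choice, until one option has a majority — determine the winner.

Jones

Round 1: Hale 9, Jones 7, Fong 3, Ito 0. Ito has the fewest and is eliminated.
Round 2: Hale 9, Jones 7, Fong 3. Fong has the fewest and is eliminated.
Round 3: Jones 10, Hale 9. Jones has a majority.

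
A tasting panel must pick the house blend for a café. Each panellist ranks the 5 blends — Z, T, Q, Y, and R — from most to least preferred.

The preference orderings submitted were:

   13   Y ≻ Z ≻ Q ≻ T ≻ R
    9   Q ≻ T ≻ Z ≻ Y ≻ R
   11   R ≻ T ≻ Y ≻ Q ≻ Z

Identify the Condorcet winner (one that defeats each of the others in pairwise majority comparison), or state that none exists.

None — there is no Condorcet winner

Head-to-head results (33 voters total):
Z vs T: T wins 20–13.
Z vs Q: Q wins 20–13.
Z vs Y: Y wins 24–9.
Z vs R: Z wins 22–11.
T vs Q: Q wins 22–11.
T vs Y: T wins 20–13.
T vs R: T wins 22–11.
Q vs Y: Y wins 24–9.
Q vs R: Q wins 22–11.
Y vs R: Y wins 22–11.
No candidate beats all others: T beats Y beats Q beats T, a majority cycle.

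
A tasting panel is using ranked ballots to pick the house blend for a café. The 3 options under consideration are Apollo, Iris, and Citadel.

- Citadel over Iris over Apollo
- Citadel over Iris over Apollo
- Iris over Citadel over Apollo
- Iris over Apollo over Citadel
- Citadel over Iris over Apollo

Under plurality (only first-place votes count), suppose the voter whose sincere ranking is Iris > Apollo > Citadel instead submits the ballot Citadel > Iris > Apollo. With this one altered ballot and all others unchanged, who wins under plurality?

First-place totals with the altered ballot: Apollo 0, Iris 1, Citadel 4.
The winner is unchanged: still Citadel.

Citadel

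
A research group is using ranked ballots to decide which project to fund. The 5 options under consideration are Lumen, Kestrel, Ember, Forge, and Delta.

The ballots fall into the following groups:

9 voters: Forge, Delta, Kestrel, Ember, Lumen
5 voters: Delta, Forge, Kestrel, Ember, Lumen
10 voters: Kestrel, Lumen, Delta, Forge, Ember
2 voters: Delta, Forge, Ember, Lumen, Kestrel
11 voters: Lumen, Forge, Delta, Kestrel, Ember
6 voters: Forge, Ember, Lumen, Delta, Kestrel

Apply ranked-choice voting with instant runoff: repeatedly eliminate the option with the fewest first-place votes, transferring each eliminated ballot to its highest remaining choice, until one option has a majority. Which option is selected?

Forge

Round 1: Forge 15, Lumen 11, Kestrel 10, Delta 7, Ember 0. Ember has the fewest and is eliminated.
Round 2: Forge 15, Lumen 11, Kestrel 10, Delta 7. Delta has the fewest and is eliminated.
Round 3: Forge 22, Lumen 11, Kestrel 10. Forge has a majority.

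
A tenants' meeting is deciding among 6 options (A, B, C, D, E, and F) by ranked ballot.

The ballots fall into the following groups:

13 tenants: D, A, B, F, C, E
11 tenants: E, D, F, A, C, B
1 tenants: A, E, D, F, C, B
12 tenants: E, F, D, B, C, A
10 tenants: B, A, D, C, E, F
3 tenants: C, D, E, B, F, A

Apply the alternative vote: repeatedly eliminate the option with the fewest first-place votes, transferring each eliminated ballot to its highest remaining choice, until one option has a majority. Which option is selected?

D

Round 1: E 23, D 13, B 10, C 3, A 1, F 0. F has the fewest and is eliminated.
Round 2: E 23, D 13, B 10, C 3, A 1. A has the fewest and is eliminated.
Round 3: E 24, D 13, B 10, C 3. C has the fewest and is eliminated.
Round 4: E 24, D 16, B 10. B has the fewest and is eliminated.
Round 5: D 26, E 24. D has a majority.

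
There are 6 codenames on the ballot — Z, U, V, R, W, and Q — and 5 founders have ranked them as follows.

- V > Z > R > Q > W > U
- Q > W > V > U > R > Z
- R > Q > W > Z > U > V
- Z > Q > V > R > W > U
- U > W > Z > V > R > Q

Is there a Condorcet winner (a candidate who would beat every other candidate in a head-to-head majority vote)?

No

Head-to-head results (5 voters total):
Z vs U: Z wins 3–2.
Z vs V: Z wins 3–2.
Z vs R: Z wins 3–2.
Z vs W: W wins 3–2.
Z vs Q: Z wins 3–2.
U vs V: V wins 3–2.
U vs R: R wins 3–2.
U vs W: W wins 4–1.
U vs Q: Q wins 4–1.
V vs R: V wins 4–1.
V vs W: W wins 3–2.
V vs Q: Q wins 3–2.
R vs W: R wins 3–2.
R vs Q: R wins 3–2.
W vs Q: Q wins 4–1.
No candidate beats all others: Z beats R beats W beats Z, a majority cycle.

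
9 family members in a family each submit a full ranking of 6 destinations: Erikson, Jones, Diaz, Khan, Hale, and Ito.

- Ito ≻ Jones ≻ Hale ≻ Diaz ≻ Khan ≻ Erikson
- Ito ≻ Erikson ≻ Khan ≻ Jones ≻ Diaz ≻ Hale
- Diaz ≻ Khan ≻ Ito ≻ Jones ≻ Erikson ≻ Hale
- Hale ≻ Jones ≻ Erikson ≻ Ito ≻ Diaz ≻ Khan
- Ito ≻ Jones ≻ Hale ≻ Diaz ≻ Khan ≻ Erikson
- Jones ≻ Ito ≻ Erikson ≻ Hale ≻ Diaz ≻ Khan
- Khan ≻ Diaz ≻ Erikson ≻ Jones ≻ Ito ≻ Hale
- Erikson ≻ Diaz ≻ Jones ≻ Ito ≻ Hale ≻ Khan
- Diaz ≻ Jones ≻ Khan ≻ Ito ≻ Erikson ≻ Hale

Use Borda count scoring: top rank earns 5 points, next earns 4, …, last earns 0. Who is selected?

Jones

Borda scores:
  Erikson: 0 + 4 + 1 + 3 + 0 + 3 + 3 + 5 + 1 = 20
  Jones: 4 + 2 + 2 + 4 + 4 + 5 + 2 + 3 + 4 = 30
  Diaz: 2 + 1 + 5 + 1 + 2 + 1 + 4 + 4 + 5 = 25
  Khan: 1 + 3 + 4 + 0 + 1 + 0 + 5 + 0 + 3 = 17
  Hale: 3 + 0 + 0 + 5 + 3 + 2 + 0 + 1 + 0 = 14
  Ito: 5 + 5 + 3 + 2 + 5 + 4 + 1 + 2 + 2 = 29
Jones has the highest total.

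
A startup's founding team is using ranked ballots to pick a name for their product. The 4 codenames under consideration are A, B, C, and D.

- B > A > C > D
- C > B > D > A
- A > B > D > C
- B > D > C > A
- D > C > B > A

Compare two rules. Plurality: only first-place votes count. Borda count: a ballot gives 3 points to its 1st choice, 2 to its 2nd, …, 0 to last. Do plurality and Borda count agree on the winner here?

Yes

Plurality first-place counts: A 1, B 2, C 1, D 1 → B.
Borda totals: A 5, B 11, C 7, D 7 → B.
The two rules agree on B.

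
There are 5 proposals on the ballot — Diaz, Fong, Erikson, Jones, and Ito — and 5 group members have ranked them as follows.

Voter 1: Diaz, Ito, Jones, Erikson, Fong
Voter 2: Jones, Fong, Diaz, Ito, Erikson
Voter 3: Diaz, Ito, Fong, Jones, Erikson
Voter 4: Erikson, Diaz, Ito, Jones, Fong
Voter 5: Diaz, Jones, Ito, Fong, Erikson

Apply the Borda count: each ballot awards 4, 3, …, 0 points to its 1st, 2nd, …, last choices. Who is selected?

Borda scores:
  Diaz: 4 + 2 + 4 + 3 + 4 = 17
  Fong: 0 + 3 + 2 + 0 + 1 = 6
  Erikson: 1 + 0 + 0 + 4 + 0 = 5
  Jones: 2 + 4 + 1 + 1 + 3 = 11
  Ito: 3 + 1 + 3 + 2 + 2 = 11
Diaz has the highest total.

Diaz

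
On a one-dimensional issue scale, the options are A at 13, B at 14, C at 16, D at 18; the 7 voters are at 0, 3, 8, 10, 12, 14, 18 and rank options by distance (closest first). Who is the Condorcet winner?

With single-peaked preferences on a line, the Condorcet winner is the candidate closest to the median voter.
The median voter (position 10) is closest to A at 13.
Check: A vs D — voters closer to A: 6 of 7.

A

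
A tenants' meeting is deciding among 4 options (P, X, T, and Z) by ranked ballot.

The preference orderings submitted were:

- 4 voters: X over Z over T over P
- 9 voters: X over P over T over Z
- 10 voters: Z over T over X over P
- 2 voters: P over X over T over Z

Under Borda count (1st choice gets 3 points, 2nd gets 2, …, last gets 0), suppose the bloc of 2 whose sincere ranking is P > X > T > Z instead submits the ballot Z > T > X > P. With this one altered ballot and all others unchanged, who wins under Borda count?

X

Borda totals with the altered ballot: P 18, X 51, T 37, Z 44.
The winner is unchanged: still X.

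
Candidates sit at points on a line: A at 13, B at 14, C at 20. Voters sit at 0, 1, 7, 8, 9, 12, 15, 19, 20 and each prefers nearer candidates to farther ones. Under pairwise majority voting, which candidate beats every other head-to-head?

A

With single-peaked preferences on a line, the Condorcet winner is the candidate closest to the median voter.
The median voter (position 9) is closest to A at 13.
Check: A vs B — voters closer to A: 6 of 9.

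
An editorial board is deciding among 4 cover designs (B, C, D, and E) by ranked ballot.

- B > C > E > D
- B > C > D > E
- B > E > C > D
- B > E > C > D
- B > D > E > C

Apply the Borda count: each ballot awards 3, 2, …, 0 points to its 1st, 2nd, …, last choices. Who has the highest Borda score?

Borda scores:
  B: 3 + 3 + 3 + 3 + 3 = 15
  C: 2 + 2 + 1 + 1 + 0 = 6
  D: 0 + 1 + 0 + 0 + 2 = 3
  E: 1 + 0 + 2 + 2 + 1 = 6
B has the highest total.

B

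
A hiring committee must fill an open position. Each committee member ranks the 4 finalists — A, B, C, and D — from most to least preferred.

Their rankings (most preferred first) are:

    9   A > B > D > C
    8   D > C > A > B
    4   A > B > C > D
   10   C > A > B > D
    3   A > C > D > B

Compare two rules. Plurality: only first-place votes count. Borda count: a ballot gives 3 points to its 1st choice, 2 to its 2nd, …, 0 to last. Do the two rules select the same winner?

Yes

Plurality first-place counts: A 16, B 0, C 10, D 8 → A.
Borda totals: A 76, B 36, C 56, D 36 → A.
The two rules agree on A.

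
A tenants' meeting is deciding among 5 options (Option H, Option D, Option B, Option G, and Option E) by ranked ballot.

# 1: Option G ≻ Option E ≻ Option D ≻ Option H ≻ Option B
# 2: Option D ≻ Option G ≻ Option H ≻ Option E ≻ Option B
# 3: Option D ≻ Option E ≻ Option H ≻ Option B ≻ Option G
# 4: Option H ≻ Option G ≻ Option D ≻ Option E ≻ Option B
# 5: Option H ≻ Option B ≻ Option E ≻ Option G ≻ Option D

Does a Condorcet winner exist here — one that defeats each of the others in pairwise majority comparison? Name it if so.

There is no Condorcet winner

Head-to-head results (5 voters total):
Option H vs Option D: Option D wins 3–2.
Option H vs Option B: Option H wins 5–0.
Option H vs Option G: Option H wins 3–2.
Option H vs Option E: Option H wins 3–2.
Option D vs Option B: Option D wins 4–1.
Option D vs Option G: Option G wins 3–2.
Option D vs Option E: Option D wins 3–2.
Option B vs Option G: Option G wins 3–2.
Option B vs Option E: Option E wins 4–1.
Option G vs Option E: Option G wins 3–2.
No candidate beats all others: Option H beats Option G beats Option D beats Option H, a majority cycle.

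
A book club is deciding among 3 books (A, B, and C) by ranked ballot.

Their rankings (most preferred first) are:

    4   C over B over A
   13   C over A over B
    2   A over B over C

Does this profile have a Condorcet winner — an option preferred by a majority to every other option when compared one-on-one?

Head-to-head results (19 voters total):
A vs B: A wins 15–4.
A vs C: C wins 17–2.
B vs C: C wins 17–2.
C beats each rival — A (17–2), B (17–2) — so C is the Condorcet winner.

Yes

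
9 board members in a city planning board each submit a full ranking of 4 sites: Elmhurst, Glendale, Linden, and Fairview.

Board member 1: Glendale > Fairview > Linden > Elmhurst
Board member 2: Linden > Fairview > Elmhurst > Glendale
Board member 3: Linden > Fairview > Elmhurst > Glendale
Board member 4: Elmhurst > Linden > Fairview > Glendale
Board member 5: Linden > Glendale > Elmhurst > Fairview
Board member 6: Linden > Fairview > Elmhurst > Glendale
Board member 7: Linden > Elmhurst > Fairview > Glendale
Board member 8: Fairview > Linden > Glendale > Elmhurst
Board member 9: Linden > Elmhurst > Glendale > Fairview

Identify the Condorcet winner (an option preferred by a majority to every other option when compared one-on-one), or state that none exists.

Linden

Head-to-head results (9 voters total):
Elmhurst vs Glendale: Elmhurst wins 6–3.
Elmhurst vs Linden: Linden wins 8–1.
Elmhurst vs Fairview: Fairview wins 5–4.
Glendale vs Linden: Linden wins 8–1.
Glendale vs Fairview: Fairview wins 6–3.
Linden vs Fairview: Linden wins 7–2.
Linden beats each rival — Elmhurst (8–1), Glendale (8–1), Fairview (7–2) — so Linden is the Condorcet winner.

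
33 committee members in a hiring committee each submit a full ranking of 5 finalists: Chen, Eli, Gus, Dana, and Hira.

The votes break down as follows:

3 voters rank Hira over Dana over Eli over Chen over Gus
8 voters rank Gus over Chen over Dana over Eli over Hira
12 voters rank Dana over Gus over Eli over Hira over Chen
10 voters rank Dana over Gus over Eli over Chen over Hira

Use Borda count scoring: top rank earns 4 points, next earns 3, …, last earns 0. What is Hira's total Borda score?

Borda scores:
  Chen: 3·1 + 8·3 + 12·0 + 10·1 = 37
  Eli: 3·2 + 8·1 + 12·2 + 10·2 = 58
  Gus: 3·0 + 8·4 + 12·3 + 10·3 = 98
  Dana: 3·3 + 8·2 + 12·4 + 10·4 = 113
  Hira: 3·4 + 8·0 + 12·1 + 10·0 = 24

24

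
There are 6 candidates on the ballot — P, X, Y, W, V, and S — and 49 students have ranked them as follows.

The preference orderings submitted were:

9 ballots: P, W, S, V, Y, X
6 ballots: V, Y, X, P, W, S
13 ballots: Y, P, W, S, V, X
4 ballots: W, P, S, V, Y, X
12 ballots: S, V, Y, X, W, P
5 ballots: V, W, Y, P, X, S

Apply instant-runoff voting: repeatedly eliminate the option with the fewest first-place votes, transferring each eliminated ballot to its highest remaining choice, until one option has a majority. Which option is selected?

Y

Round 1: Y 13, S 12, V 11, P 9, W 4, X 0. X has the fewest and is eliminated.
Round 2: Y 13, S 12, V 11, P 9, W 4. W has the fewest and is eliminated.
Round 3: P 13, Y 13, S 12, V 11. V has the fewest and is eliminated.
Round 4: Y 24, P 13, S 12. S has the fewest and is eliminated.
Round 5: Y 36, P 13. Y has a majority.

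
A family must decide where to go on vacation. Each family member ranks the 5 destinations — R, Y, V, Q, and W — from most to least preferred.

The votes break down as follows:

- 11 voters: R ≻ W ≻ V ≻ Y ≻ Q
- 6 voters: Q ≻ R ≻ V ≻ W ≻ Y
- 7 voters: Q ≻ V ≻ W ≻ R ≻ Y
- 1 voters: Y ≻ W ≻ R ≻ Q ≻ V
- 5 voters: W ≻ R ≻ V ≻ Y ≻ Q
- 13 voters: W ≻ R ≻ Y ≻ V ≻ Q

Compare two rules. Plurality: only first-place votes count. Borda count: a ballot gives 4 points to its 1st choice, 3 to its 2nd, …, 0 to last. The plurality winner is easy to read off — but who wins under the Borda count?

Plurality first-place counts: R 11, Y 1, V 0, Q 13, W 18 → W.
Borda totals: R 125, Y 46, V 78, Q 53, W 128 → W.

W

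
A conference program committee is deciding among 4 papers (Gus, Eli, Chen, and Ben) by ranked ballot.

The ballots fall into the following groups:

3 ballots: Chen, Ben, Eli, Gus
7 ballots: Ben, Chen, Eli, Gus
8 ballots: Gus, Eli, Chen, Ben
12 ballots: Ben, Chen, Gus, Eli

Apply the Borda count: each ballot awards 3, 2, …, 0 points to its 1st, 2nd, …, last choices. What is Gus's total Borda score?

36

Borda scores:
  Gus: 3·0 + 7·0 + 8·3 + 12·1 = 36
  Eli: 3·1 + 7·1 + 8·2 + 12·0 = 26
  Chen: 3·3 + 7·2 + 8·1 + 12·2 = 55
  Ben: 3·2 + 7·3 + 8·0 + 12·3 = 63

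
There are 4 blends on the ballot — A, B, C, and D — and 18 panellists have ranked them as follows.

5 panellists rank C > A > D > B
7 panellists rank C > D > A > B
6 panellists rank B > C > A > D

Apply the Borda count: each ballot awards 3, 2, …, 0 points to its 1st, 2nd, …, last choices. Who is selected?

Borda scores:
  A: 5·2 + 7·1 + 6·1 = 23
  B: 5·0 + 7·0 + 6·3 = 18
  C: 5·3 + 7·3 + 6·2 = 48
  D: 5·1 + 7·2 + 6·0 = 19
C has the highest total.

C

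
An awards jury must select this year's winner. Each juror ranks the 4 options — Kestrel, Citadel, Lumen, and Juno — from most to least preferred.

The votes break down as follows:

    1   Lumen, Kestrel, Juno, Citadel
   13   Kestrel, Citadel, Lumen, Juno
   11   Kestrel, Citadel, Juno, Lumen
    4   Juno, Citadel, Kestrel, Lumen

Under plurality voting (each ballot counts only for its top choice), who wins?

Kestrel

First-place vote totals:
  Kestrel: 24
  Citadel: 0
  Lumen: 1
  Juno: 4
Kestrel has the most first-place votes.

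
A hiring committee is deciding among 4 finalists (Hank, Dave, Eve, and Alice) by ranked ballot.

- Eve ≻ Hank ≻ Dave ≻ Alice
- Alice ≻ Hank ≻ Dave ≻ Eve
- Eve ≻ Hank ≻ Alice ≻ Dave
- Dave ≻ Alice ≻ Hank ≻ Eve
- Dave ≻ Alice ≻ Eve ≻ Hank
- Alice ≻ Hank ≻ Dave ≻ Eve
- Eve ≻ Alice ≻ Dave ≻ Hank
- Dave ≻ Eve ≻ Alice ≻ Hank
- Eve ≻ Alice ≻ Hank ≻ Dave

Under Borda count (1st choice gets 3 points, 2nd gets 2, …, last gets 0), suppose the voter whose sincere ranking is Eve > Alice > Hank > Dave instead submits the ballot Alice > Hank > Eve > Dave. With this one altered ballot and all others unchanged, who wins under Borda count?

Borda totals with the altered ballot: Hank 11, Dave 13, Eve 13, Alice 17.
The winner is unchanged: still Alice.

Alice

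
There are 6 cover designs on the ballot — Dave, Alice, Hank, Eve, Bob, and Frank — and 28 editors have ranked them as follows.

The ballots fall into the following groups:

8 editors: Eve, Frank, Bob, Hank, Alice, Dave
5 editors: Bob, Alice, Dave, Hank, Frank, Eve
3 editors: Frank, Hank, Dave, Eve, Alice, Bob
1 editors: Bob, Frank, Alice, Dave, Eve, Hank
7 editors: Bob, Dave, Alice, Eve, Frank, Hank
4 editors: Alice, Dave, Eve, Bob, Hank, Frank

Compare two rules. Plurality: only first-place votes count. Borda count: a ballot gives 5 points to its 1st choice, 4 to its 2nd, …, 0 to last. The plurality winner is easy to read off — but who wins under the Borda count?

Plurality first-place counts: Dave 0, Alice 4, Hank 0, Eve 8, Bob 13, Frank 3 → Bob.
Borda totals: Dave 70, Alice 75, Hank 42, Eve 73, Bob 97, Frank 63 → Bob.

Bob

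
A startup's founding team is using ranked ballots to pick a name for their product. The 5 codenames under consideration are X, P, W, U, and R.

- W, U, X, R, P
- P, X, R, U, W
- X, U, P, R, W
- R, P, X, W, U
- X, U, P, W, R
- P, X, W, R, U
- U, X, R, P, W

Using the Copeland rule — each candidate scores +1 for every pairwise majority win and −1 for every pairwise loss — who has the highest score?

Pairwise results:
  X vs P: X wins 4–3.
  X vs W: X wins 6–1.
  X vs U: X wins 5–2.
  X vs R: X wins 6–1.
  P vs W: P wins 6–1.
  P vs U: U wins 4–3.
  P vs R: P wins 4–3.
  W vs U: U wins 4–3.
  W vs R: R wins 4–3.
  U vs R: U wins 4–3.
Copeland scores (wins − losses):
  X: 4 − 0 = 4
  P: 2 − 2 = 0
  W: 0 − 4 = -4
  U: 3 − 1 = 2
  R: 1 − 3 = -2
X has the best Copeland score.

X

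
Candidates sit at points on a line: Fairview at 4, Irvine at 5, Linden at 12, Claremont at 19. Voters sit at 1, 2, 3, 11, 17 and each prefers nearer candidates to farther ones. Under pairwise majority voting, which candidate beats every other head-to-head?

Fairview

With single-peaked preferences on a line, the Condorcet winner is the candidate closest to the median voter.
The median voter (position 3) is closest to Fairview at 4.
Check: Fairview vs Irvine — voters closer to Fairview: 3 of 5.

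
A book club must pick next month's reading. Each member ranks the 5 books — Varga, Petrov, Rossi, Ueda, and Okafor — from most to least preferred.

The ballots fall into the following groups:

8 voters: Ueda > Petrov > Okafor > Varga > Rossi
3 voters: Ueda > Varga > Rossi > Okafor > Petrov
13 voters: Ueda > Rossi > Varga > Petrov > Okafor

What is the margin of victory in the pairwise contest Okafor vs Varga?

Ballots ranking Okafor above Varga: 8.
Ballots ranking Varga above Okafor: 3+13 = 16.
Varga wins 16–8, a margin of 8.

8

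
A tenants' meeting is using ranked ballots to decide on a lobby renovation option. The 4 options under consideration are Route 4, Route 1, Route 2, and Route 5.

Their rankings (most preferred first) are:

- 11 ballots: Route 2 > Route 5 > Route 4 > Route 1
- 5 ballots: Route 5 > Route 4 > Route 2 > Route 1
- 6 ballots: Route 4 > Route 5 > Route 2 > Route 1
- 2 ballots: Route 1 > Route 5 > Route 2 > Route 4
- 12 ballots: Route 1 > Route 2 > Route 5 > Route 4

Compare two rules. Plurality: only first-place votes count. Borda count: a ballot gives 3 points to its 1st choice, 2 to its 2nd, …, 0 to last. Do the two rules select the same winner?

No

Plurality first-place counts: Route 4 6, Route 1 14, Route 2 11, Route 5 5 → Route 1.
Borda totals: Route 4 39, Route 1 42, Route 2 70, Route 5 65 → Route 2.
The two rules disagree: plurality picks Route 1, Borda picks Route 2.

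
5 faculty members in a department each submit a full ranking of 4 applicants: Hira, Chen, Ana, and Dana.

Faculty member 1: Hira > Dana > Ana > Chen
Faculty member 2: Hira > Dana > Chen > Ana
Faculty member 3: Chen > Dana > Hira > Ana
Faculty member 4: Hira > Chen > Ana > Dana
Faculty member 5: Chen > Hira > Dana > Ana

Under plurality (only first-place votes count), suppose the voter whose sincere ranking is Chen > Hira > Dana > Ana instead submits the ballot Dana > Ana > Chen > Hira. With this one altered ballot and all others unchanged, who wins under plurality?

Hira

First-place totals with the altered ballot: Hira 3, Chen 1, Ana 0, Dana 1.
The winner is unchanged: still Hira.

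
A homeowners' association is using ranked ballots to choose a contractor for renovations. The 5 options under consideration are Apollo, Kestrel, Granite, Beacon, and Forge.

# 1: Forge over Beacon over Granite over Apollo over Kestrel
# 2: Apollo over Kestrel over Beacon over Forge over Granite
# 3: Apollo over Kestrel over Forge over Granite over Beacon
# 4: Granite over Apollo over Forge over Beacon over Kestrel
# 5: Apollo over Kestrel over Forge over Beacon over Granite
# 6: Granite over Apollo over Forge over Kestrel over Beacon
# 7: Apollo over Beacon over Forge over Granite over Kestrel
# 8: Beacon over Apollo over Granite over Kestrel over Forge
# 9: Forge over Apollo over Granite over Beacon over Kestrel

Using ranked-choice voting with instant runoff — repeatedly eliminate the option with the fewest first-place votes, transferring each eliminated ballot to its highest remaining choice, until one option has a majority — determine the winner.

Round 1: Apollo 4, Granite 2, Forge 2, Beacon 1, Kestrel 0. Kestrel has the fewest and is eliminated.
Round 2: Apollo 4, Granite 2, Forge 2, Beacon 1. Beacon has the fewest and is eliminated.
Round 3: Apollo 5, Granite 2, Forge 2. Apollo has a majority.

Apollo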